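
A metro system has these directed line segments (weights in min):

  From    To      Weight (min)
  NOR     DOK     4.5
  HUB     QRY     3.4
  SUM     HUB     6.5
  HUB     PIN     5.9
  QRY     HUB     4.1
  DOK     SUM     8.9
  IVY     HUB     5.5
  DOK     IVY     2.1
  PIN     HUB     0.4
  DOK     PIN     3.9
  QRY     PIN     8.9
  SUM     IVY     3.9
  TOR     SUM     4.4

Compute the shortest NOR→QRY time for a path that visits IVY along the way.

Best NOR to IVY: NOR–DOK–IVY costing 6.6
Best IVY to QRY: IVY–HUB–QRY costing 8.9
Total via IVY: 6.6 + 8.9 = 15.5 min.

15.5 min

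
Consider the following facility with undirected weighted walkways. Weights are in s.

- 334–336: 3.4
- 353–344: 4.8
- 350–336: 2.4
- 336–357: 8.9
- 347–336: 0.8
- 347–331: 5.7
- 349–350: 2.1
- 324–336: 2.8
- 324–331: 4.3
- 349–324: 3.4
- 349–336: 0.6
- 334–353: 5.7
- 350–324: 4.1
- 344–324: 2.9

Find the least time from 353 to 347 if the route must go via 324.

Best 353 to 324: 353 → 344 → 324 costing 7.7
Shortest 324→347: 324 → 336 → 347 = 3.6
Total via 324: 7.7 + 3.6 = 11.3 s.

11.3 s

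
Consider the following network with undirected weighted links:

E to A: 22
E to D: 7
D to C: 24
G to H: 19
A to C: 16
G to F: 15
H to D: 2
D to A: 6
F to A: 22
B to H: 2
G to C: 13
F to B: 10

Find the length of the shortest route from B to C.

Running Dijkstra from B:
B: 0
H: 2  (via B)
D: 4  (via H)
A: 10  (via D)
F: 10  (via B)
E: 11  (via D)
G: 21  (via H)
C: 26  (via A)
Shortest route: B → H → D → A → C = 26.

26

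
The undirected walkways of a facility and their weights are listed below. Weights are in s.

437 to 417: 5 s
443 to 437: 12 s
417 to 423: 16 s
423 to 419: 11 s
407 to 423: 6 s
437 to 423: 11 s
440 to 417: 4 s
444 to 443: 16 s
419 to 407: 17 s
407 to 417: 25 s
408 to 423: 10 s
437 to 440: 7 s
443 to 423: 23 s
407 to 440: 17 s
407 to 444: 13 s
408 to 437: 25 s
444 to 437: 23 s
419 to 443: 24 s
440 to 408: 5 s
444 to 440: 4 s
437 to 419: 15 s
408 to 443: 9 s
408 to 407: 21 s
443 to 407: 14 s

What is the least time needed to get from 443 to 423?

19 s

Compare a few routes:
443 - 408 - 423: 9+10 = 19
443 - 407 - 423: 14+6 = 20
443 - 437 - 423: 12+11 = 23
The minimum is 19 s via 443 - 408 - 423.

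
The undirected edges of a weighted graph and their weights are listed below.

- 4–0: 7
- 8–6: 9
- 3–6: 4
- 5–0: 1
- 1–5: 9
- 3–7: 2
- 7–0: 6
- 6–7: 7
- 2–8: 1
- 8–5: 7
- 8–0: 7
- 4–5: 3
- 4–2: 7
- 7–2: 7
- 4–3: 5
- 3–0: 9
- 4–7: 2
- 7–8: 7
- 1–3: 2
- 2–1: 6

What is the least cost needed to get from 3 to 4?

Compare a few routes:
3–4: 5 = 5
3–7–4: 2+2 = 4
The minimum is 4 via 3–7–4.

4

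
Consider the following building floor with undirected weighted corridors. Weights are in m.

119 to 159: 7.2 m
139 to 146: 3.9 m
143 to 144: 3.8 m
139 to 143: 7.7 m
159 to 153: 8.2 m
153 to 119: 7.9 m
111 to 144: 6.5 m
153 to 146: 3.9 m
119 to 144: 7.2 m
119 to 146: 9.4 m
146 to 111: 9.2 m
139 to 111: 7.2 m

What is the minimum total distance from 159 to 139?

16 m

Settle nodes by increasing distance from 159:
159: 0
119: 7.2  (via 159)
153: 8.2  (via 159)
146: 12.1  (via 153)
144: 14.4  (via 119)
139: 16  (via 146)
Shortest route: 159–153–146–139 = 16 m.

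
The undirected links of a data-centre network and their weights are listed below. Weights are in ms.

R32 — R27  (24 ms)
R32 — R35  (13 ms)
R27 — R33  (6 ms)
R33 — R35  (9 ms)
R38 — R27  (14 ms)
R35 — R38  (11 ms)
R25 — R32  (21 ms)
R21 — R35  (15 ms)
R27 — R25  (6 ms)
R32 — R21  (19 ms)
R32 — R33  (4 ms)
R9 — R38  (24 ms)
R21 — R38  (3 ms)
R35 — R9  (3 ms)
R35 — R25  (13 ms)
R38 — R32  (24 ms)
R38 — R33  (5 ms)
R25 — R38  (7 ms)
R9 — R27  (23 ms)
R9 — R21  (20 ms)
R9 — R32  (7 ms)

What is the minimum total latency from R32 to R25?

16 ms

Settle nodes by increasing distance from R32:
R32: 0
R33: 4  (via R32)
R9: 7  (via R32)
R38: 9  (via R33)
R35: 10  (via R9)
R27: 10  (via R33)
R21: 12  (via R38)
R25: 16  (via R38)
Shortest route: R32 → R33 → R38 → R25 = 16 ms.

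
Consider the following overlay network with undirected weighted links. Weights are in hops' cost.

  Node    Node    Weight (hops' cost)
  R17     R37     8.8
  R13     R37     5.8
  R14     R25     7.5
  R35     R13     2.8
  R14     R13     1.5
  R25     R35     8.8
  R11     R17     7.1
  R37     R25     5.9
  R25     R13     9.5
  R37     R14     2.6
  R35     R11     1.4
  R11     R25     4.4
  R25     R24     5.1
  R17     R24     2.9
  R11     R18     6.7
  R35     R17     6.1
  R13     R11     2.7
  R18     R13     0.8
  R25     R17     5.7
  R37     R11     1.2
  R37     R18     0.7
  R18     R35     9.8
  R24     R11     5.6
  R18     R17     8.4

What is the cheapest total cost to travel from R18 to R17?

8.4 hops' cost

Enumerating some paths:
R18 → R17: 8.4 = 8.4
R18 → R37 → R11 → R17: 0.7+1.2+7.1 = 9
The minimum is 8.4 hops' cost via R18 → R17.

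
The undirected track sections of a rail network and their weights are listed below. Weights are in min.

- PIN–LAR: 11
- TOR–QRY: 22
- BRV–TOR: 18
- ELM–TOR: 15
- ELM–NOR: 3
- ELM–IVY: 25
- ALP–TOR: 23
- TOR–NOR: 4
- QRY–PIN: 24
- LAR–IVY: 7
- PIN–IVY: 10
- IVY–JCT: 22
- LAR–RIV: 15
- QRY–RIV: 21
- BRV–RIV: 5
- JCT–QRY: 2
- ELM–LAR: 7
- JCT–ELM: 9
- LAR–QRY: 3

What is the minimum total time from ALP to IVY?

44 min

Running Dijkstra from ALP:
ALP: 0
TOR: 23  (via ALP)
NOR: 27  (via TOR)
ELM: 30  (via NOR)
LAR: 37  (via ELM)
JCT: 39  (via ELM)
QRY: 40  (via LAR)
BRV: 41  (via TOR)
IVY: 44  (via LAR)
Shortest route: ALP–TOR–NOR–ELM–LAR–IVY = 44 min.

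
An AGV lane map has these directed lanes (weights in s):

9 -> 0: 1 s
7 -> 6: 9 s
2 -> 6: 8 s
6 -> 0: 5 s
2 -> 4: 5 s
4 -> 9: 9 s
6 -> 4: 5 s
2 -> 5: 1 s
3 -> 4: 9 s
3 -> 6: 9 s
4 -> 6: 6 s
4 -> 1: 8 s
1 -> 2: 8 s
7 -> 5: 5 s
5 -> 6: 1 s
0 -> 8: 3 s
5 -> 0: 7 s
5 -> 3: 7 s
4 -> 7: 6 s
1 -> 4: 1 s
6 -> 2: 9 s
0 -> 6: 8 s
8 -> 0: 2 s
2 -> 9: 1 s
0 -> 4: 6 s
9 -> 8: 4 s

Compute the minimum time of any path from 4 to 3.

18 s

Settle nodes by increasing distance from 4:
4: 0
6: 6  (via 4)
7: 6  (via 4)
1: 8  (via 4)
9: 9  (via 4)
0: 10  (via 9)
5: 11  (via 7)
8: 13  (via 9)
2: 15  (via 6)
3: 18  (via 5)
Shortest route: 4–7–5–3 = 18 s.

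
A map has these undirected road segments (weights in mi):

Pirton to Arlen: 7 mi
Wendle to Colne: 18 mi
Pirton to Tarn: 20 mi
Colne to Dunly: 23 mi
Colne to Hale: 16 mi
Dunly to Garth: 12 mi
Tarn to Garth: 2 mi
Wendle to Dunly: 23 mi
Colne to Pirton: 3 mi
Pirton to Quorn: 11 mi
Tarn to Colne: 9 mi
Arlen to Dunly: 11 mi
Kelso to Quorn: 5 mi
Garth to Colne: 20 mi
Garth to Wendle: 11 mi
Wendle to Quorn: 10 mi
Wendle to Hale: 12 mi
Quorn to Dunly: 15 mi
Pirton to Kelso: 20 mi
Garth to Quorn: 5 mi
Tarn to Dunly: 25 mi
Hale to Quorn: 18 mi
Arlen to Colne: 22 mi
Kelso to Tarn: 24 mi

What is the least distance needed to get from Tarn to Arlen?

Candidate routes:
Tarn - Garth - Quorn - Pirton - Arlen: 2+5+11+7 = 25
Tarn - Garth - Dunly - Arlen: 2+12+11 = 25
Tarn - Colne - Pirton - Arlen: 9+3+7 = 19
Tarn - Pirton - Arlen: 20+7 = 27
Cheapest is Tarn - Colne - Pirton - Arlen at 19 mi.

19 mi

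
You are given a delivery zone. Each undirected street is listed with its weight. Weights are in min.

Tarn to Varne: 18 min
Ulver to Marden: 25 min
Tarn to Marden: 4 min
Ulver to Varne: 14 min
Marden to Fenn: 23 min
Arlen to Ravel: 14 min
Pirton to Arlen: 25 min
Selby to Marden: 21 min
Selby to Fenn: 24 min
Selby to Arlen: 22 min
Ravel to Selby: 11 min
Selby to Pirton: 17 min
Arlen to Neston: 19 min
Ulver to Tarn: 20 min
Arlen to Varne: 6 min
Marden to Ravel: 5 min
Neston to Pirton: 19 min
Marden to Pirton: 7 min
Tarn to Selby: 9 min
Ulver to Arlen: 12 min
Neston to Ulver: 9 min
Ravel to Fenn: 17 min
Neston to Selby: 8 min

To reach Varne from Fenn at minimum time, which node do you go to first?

Ravel

Candidate routes:
Fenn → Ravel → Marden → Tarn → Varne: 17+5+4+18 = 44
Fenn → Marden → Ravel → Arlen → Varne: 23+5+14+6 = 48
Fenn → Marden → Tarn → Varne: 23+4+18 = 45
Fenn → Ravel → Arlen → Varne: 17+14+6 = 37
Cheapest is Fenn → Ravel → Arlen → Varne at 37 min.
So from Fenn the first move is to Ravel.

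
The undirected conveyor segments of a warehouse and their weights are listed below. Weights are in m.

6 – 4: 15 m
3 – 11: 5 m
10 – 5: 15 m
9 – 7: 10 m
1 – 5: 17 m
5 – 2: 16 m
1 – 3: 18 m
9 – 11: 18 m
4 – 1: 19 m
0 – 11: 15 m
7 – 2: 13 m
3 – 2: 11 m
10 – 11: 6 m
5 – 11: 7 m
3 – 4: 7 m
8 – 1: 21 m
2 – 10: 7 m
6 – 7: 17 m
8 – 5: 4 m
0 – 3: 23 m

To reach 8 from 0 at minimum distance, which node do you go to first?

11

Compare a few routes:
0 → 11 → 5 → 8: 15+7+4 = 26
0 → 11 → 10 → 2 → 5 → 8: 15+6+7+16+4 = 48
0 → 11 → 10 → 5 → 8: 15+6+15+4 = 40
0 → 3 → 11 → 5 → 8: 23+5+7+4 = 39
Cheapest is 0 → 11 → 5 → 8 at 26 m.
So from 0 the first move is to 11.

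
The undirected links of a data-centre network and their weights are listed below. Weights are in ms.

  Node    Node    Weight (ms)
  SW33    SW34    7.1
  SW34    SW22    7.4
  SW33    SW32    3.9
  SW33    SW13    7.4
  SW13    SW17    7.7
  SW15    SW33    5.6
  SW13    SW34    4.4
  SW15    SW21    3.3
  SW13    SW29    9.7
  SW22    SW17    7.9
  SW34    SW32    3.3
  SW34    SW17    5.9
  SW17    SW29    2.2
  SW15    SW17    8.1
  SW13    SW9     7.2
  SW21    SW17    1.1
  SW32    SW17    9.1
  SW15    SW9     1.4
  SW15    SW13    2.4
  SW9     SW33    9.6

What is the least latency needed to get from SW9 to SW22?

Running Dijkstra from SW9:
SW9: 0
SW15: 1.4  (via SW9)
SW13: 3.8  (via SW15)
SW21: 4.7  (via SW15)
SW17: 5.8  (via SW21)
SW33: 7  (via SW15)
SW29: 8  (via SW17)
SW34: 8.2  (via SW13)
SW32: 10.9  (via SW33)
SW22: 13.7  (via SW17)
Shortest route: SW9 → SW15 → SW21 → SW17 → SW22 = 13.7 ms.

13.7 ms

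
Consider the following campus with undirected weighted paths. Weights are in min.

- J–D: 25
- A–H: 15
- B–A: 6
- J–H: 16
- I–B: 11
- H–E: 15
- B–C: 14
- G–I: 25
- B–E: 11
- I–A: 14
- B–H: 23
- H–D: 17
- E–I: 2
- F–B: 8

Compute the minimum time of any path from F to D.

Enumerating some paths:
F–B–A–H–D: 8+6+15+17 = 46
F–B–H–D: 8+23+17 = 48
The minimum is 46 min via F–B–A–H–D.

46 min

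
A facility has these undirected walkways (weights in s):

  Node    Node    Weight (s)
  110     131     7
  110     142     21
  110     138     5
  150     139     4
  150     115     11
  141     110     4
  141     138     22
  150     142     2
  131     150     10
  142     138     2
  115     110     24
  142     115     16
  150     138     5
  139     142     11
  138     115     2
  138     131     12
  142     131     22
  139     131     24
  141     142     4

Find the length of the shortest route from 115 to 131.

14 s

Shortest distances from 115:
115: 0
138: 2  (via 115)
142: 4  (via 138)
150: 6  (via 142)
110: 7  (via 138)
141: 8  (via 142)
139: 10  (via 150)
131: 14  (via 138)
Shortest route: 115–138–131 = 14 s.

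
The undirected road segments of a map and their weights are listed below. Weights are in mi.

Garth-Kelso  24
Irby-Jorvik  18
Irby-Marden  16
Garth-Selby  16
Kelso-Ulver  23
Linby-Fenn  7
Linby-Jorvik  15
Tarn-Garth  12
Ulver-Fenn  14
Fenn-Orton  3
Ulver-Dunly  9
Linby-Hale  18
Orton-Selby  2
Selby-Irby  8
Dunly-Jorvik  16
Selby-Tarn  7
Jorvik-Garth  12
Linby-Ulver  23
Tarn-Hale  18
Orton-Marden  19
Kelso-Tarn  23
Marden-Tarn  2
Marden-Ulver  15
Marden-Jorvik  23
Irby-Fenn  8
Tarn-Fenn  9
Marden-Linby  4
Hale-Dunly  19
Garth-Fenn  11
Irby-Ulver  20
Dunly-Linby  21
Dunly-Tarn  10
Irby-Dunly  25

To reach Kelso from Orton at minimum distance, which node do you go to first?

Selby

Compare a few routes:
Orton → Selby → Tarn → Kelso: 2+7+23 = 32
Orton → Fenn → Garth → Kelso: 3+11+24 = 38
Orton → Fenn → Linby → Marden → Tarn → Kelso: 3+7+4+2+23 = 39
Orton → Fenn → Tarn → Kelso: 3+9+23 = 35
Cheapest is Orton → Selby → Tarn → Kelso at 32 mi.
So from Orton the first move is to Selby.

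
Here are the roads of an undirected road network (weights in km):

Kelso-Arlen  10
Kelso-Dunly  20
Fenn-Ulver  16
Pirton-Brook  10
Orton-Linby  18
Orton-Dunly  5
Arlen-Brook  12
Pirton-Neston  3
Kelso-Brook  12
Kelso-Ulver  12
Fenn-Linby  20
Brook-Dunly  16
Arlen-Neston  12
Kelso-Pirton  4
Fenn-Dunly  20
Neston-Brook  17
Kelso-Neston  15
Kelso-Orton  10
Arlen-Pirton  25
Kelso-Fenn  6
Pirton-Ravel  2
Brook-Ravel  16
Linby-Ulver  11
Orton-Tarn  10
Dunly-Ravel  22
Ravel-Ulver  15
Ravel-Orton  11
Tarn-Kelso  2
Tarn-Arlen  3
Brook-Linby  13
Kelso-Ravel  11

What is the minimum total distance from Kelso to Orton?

Candidate routes:
Kelso–Tarn–Orton: 2+10 = 12
Kelso–Orton: 10 = 10
The minimum is 10 km via Kelso–Orton.

10 km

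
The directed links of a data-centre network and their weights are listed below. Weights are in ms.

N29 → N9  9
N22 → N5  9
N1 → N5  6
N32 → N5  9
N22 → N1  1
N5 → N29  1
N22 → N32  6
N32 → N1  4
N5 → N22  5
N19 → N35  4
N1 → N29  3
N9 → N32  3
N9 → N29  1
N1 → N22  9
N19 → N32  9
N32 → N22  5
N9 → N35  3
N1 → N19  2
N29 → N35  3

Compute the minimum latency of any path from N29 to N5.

21 ms

Settle nodes by increasing distance from N29:
N29: 0
N35: 3  (via N29)
N9: 9  (via N29)
N32: 12  (via N9)
N1: 16  (via N32)
N22: 17  (via N32)
N19: 18  (via N1)
N5: 21  (via N32)
Shortest route: N29 → N9 → N32 → N5 = 21 ms.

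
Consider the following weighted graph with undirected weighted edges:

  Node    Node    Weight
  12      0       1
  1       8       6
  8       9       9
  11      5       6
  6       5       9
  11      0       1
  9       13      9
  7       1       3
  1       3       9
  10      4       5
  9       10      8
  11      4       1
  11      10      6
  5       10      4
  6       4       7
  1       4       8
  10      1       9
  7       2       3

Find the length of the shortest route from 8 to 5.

19

Compare a few routes:
8 → 1 → 10 → 5: 6+9+4 = 19
8 → 1 → 4 → 11 → 5: 6+8+1+6 = 21
The minimum is 19 via 8 → 1 → 10 → 5.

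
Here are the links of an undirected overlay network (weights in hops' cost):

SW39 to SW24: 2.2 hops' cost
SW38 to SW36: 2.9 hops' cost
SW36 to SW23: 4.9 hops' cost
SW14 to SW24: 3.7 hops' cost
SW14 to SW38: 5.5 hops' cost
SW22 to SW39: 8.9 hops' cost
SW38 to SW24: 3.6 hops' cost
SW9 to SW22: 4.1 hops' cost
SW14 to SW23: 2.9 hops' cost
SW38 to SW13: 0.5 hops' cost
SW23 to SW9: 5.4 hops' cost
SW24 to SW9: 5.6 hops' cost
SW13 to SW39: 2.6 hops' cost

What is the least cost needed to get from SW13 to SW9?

Settle nodes by increasing distance from SW13:
SW13: 0
SW38: 0.5  (via SW13)
SW39: 2.6  (via SW13)
SW36: 3.4  (via SW38)
SW24: 4.1  (via SW38)
SW14: 6  (via SW38)
SW23: 8.3  (via SW36)
SW9: 9.7  (via SW24)
Shortest route: SW13 → SW38 → SW24 → SW9 = 9.7 hops' cost.

9.7 hops' cost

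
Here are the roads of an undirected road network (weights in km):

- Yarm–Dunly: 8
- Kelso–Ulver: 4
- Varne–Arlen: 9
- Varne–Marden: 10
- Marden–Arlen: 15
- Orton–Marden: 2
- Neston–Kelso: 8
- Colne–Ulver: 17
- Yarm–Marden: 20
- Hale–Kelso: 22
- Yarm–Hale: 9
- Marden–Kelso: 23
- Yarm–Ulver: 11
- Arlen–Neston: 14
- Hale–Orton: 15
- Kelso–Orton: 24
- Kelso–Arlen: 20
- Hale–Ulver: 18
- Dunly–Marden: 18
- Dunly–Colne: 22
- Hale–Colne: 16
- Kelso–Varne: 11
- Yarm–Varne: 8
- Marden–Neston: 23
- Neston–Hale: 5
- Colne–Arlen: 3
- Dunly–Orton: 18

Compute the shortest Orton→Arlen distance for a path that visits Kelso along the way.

43 km

Shortest Orton→Kelso: Orton–Marden–Varne–Kelso = 23
Best Kelso to Arlen: Kelso–Arlen costing 20
Total via Kelso: 23 + 20 = 43 km.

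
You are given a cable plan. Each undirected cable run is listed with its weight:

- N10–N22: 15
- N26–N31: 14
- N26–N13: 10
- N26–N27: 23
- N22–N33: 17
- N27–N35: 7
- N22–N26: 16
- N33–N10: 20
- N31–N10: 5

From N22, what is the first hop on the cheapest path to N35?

Enumerating some paths:
N22–N26–N27–N35: 16+23+7 = 46
N22–N10–N31–N26–N27–N35: 15+5+14+23+7 = 64
Cheapest is N22–N26–N27–N35 at 46.
So from N22 the first move is to N26.

N26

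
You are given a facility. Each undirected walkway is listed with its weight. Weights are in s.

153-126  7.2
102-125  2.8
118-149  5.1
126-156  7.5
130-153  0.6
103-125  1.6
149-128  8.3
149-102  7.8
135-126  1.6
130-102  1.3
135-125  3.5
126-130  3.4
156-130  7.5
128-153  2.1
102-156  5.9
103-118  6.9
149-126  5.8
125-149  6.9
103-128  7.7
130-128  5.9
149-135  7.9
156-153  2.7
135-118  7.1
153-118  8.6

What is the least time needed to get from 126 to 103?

6.7 s

Enumerating some paths:
126–130–153–128–103: 3.4+0.6+2.1+7.7 = 13.8
126–130–102–125–103: 3.4+1.3+2.8+1.6 = 9.1
126–135–125–103: 1.6+3.5+1.6 = 6.7
126–153–130–102–125–103: 7.2+0.6+1.3+2.8+1.6 = 13.5
The minimum is 6.7 s via 126–135–125–103.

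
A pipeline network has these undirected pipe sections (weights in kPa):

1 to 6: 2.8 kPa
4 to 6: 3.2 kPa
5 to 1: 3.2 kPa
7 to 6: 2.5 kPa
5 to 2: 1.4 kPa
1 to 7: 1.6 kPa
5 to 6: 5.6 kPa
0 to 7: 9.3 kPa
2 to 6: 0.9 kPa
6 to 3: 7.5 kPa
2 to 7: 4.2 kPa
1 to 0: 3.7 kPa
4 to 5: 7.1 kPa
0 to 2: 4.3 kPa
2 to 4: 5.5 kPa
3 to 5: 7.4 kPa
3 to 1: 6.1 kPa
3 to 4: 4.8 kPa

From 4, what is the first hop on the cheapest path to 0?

Enumerating some paths:
4 - 2 - 0: 5.5+4.3 = 9.8
4 - 6 - 2 - 0: 3.2+0.9+4.3 = 8.4
4 - 6 - 1 - 0: 3.2+2.8+3.7 = 9.7
The minimum is 8.4 kPa via 4 - 6 - 2 - 0.
So from 4 the first move is to 6.

6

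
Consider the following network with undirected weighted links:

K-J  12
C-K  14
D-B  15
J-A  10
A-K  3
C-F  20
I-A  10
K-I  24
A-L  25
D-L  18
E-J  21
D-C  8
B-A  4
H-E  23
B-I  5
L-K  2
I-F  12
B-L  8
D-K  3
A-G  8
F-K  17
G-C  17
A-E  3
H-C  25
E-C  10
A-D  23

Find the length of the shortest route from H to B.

30

Settle nodes by increasing distance from H:
H: 0
E: 23  (via H)
C: 25  (via H)
A: 26  (via E)
K: 29  (via A)
B: 30  (via A)
Shortest route: H–E–A–B = 30.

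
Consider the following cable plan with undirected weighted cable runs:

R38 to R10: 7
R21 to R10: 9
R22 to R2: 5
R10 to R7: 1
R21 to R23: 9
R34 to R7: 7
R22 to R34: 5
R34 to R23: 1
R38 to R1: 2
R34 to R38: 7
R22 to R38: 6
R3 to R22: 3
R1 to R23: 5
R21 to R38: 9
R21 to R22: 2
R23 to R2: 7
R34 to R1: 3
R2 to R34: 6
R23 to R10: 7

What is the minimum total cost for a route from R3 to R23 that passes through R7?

Shortest R3→R7: R3–R22–R34–R7 = 15
Best R7 to R23: R7–R10–R23 costing 8
Total via R7: 15 + 8 = 23.

23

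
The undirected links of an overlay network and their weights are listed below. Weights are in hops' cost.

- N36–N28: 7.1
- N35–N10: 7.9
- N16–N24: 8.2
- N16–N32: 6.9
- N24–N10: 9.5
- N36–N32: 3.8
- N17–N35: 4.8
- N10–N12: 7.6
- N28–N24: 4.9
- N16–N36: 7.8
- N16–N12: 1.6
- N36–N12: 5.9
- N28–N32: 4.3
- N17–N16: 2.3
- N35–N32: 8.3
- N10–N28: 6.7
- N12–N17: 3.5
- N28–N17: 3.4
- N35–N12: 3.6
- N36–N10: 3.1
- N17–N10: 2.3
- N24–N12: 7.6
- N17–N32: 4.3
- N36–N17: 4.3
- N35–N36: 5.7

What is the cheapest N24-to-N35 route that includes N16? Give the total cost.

13.4 hops' cost

Shortest N24→N16: N24 → N16 = 8.2
Shortest N16→N35: N16 → N12 → N35 = 5.2
Total via N16: 8.2 + 5.2 = 13.4 hops' cost.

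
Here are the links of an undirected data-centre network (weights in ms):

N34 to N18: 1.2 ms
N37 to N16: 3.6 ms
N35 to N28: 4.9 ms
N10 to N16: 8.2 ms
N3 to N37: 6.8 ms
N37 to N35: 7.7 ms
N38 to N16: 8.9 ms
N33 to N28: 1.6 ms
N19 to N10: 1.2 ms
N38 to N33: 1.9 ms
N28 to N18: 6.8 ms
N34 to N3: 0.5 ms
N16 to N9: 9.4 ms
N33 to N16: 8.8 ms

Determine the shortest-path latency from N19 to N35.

Settle nodes by increasing distance from N19:
N19: 0
N10: 1.2  (via N19)
N16: 9.4  (via N10)
N37: 13  (via N16)
N33: 18.2  (via N16)
N38: 18.3  (via N16)
N9: 18.8  (via N16)
N28: 19.8  (via N33)
N3: 19.8  (via N37)
N34: 20.3  (via N3)
N35: 20.7  (via N37)
Shortest route: N19–N10–N16–N37–N35 = 20.7 ms.

20.7 ms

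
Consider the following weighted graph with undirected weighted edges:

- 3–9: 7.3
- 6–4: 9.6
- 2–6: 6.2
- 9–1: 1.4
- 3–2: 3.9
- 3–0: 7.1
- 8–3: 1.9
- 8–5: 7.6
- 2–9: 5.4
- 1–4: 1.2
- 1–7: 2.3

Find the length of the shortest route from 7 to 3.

11

Compare a few routes:
7 → 1 → 9 → 2 → 3: 2.3+1.4+5.4+3.9 = 13
7 → 1 → 9 → 3: 2.3+1.4+7.3 = 11
Cheapest is 7 → 1 → 9 → 3 at 11.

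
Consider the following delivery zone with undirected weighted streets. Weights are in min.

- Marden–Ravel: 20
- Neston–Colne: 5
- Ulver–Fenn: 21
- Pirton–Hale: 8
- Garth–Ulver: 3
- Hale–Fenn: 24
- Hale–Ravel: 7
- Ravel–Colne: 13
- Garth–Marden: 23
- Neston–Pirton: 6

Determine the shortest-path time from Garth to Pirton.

Compare a few routes:
Garth - Marden - Ravel - Hale - Pirton: 23+20+7+8 = 58
Garth - Ulver - Fenn - Hale - Pirton: 3+21+24+8 = 56
Garth - Marden - Ravel - Colne - Neston - Pirton: 23+20+13+5+6 = 67
The minimum is 56 min via Garth - Ulver - Fenn - Hale - Pirton.

56 min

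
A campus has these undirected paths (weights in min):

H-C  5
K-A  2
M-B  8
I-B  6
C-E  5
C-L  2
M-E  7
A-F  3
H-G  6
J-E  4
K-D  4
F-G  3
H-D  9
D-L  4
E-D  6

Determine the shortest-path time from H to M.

17 min

Running Dijkstra from H:
H: 0
C: 5  (via H)
G: 6  (via H)
L: 7  (via C)
D: 9  (via H)
F: 9  (via G)
E: 10  (via C)
A: 12  (via F)
K: 13  (via D)
J: 14  (via E)
M: 17  (via E)
Shortest route: H–C–E–M = 17 min.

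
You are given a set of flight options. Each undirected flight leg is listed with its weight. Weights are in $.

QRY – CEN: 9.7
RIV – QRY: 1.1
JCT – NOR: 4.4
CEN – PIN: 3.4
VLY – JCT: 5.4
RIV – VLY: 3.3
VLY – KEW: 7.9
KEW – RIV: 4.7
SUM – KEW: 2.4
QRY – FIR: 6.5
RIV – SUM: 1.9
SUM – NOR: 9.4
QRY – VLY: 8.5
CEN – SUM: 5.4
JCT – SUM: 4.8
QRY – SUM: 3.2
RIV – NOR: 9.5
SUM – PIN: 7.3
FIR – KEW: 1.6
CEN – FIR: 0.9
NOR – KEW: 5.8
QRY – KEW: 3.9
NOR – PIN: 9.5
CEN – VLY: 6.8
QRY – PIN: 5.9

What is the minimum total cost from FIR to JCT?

$8.8

Compare a few routes:
FIR–KEW–SUM–JCT: 1.6+2.4+4.8 = 8.8
FIR–KEW–NOR–JCT: 1.6+5.8+4.4 = 11.8
FIR–CEN–SUM–JCT: 0.9+5.4+4.8 = 11.1
Cheapest is FIR–KEW–SUM–JCT at $8.8.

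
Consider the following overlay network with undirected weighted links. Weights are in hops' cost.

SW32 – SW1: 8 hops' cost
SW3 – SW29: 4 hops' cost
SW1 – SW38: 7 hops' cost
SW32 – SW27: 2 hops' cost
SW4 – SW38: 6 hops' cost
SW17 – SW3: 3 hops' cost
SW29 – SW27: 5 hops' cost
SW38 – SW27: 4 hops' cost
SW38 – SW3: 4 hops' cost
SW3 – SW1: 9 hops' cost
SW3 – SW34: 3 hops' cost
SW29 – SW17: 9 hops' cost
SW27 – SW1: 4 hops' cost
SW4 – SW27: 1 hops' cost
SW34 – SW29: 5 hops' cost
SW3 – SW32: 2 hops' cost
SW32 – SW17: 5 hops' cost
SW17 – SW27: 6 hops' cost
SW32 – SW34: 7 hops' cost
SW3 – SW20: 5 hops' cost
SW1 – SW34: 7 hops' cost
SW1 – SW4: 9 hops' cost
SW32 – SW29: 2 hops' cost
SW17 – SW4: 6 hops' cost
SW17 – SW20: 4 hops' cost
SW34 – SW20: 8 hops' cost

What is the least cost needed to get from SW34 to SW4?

Candidate routes:
SW34 → SW3 → SW32 → SW27 → SW4: 3+2+2+1 = 8
SW34 → SW29 → SW32 → SW27 → SW4: 5+2+2+1 = 10
SW34 → SW29 → SW27 → SW4: 5+5+1 = 11
SW34 → SW32 → SW27 → SW4: 7+2+1 = 10
Cheapest is SW34 → SW3 → SW32 → SW27 → SW4 at 8 hops' cost.

8 hops' cost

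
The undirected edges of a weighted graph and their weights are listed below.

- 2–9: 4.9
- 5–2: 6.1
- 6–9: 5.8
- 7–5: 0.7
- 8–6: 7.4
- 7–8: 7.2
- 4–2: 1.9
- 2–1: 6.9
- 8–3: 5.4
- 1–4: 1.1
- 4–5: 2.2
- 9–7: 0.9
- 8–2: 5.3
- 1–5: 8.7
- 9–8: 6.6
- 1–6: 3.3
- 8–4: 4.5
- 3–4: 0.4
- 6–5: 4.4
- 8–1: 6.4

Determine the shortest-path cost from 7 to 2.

Compare a few routes:
7 - 9 - 2: 0.9+4.9 = 5.8
7 - 5 - 4 - 2: 0.7+2.2+1.9 = 4.8
The minimum is 4.8 via 7 - 5 - 4 - 2.

4.8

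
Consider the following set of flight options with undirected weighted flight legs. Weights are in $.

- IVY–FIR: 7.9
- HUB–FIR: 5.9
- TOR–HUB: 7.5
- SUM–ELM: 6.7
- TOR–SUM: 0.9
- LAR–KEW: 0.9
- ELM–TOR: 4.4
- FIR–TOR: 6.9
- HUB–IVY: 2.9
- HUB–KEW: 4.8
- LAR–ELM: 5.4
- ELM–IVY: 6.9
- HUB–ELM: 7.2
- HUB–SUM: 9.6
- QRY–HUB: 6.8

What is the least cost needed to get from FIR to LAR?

Enumerating some paths:
FIR → IVY → HUB → KEW → LAR: 7.9+2.9+4.8+0.9 = 16.5
FIR → HUB → KEW → LAR: 5.9+4.8+0.9 = 11.6
Cheapest is FIR → HUB → KEW → LAR at $11.6.

$11.6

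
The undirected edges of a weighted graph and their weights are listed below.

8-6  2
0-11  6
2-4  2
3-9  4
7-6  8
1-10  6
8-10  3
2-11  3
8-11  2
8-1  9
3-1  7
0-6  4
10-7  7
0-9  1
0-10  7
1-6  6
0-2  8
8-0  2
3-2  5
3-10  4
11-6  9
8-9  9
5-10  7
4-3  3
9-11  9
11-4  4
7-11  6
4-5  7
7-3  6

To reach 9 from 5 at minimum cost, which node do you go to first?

10

Candidate routes:
5 → 10 → 0 → 9: 7+7+1 = 15
5 → 4 → 3 → 9: 7+3+4 = 14
5 → 10 → 8 → 0 → 9: 7+3+2+1 = 13
Cheapest is 5 → 10 → 8 → 0 → 9 at 13.
So from 5 the first move is to 10.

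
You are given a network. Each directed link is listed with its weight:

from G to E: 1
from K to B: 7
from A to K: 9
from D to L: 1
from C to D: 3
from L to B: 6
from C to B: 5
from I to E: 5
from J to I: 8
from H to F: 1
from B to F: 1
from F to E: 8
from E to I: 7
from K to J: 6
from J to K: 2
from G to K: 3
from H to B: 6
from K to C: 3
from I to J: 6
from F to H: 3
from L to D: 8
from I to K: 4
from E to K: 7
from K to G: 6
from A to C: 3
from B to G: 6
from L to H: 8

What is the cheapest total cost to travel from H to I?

Enumerating some paths:
H - F - E - I: 1+8+7 = 16
H - B - G - E - I: 6+6+1+7 = 20
Cheapest is H - F - E - I at 16.

16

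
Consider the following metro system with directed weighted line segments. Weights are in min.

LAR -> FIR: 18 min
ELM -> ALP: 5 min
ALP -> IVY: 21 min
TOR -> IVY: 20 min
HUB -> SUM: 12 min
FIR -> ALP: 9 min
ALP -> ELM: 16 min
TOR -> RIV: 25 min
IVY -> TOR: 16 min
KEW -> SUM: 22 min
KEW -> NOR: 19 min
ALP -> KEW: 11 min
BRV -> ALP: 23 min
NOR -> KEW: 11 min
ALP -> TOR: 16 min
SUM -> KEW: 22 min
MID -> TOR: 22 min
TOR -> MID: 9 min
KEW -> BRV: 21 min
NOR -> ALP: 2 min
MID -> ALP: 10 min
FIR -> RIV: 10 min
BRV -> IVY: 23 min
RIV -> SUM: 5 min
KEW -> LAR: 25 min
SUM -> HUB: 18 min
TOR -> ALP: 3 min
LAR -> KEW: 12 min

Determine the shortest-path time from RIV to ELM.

Candidate routes:
RIV → SUM → KEW → BRV → ALP → ELM: 5+22+21+23+16 = 87
RIV → SUM → KEW → NOR → ALP → ELM: 5+22+19+2+16 = 64
The minimum is 64 min via RIV → SUM → KEW → NOR → ALP → ELM.

64 min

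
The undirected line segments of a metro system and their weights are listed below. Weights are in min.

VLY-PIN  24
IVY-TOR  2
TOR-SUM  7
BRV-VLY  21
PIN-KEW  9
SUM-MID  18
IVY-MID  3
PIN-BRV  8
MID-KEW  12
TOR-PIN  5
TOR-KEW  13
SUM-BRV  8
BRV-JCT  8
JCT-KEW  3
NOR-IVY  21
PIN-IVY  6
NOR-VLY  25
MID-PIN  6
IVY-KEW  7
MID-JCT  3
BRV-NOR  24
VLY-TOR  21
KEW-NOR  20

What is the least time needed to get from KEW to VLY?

Candidate routes:
KEW–PIN–VLY: 9+24 = 33
KEW–JCT–BRV–VLY: 3+8+21 = 32
KEW–JCT–MID–IVY–TOR–VLY: 3+3+3+2+21 = 32
KEW–IVY–TOR–VLY: 7+2+21 = 30
Cheapest is KEW–IVY–TOR–VLY at 30 min.

30 min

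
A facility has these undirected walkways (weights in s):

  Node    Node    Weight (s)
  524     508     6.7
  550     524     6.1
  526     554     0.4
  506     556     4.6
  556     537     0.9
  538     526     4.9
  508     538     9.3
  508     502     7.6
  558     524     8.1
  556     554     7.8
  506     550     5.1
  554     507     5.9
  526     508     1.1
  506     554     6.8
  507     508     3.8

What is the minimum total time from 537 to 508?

10.2 s

Settle nodes by increasing distance from 537:
537: 0
556: 0.9  (via 537)
506: 5.5  (via 556)
554: 8.7  (via 556)
526: 9.1  (via 554)
508: 10.2  (via 526)
Shortest route: 537 → 556 → 554 → 526 → 508 = 10.2 s.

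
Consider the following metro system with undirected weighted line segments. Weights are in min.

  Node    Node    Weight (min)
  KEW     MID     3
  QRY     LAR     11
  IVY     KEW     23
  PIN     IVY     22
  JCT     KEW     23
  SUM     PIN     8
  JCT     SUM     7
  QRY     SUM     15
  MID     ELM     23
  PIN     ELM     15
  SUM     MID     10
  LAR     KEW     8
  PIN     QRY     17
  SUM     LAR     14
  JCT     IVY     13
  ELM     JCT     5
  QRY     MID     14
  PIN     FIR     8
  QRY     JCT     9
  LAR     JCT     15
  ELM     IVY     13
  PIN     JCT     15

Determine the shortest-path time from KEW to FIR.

29 min

Running Dijkstra from KEW:
KEW: 0
MID: 3  (via KEW)
LAR: 8  (via KEW)
SUM: 13  (via MID)
QRY: 17  (via MID)
JCT: 20  (via SUM)
PIN: 21  (via SUM)
IVY: 23  (via KEW)
ELM: 25  (via JCT)
FIR: 29  (via PIN)
Shortest route: KEW–MID–SUM–PIN–FIR = 29 min.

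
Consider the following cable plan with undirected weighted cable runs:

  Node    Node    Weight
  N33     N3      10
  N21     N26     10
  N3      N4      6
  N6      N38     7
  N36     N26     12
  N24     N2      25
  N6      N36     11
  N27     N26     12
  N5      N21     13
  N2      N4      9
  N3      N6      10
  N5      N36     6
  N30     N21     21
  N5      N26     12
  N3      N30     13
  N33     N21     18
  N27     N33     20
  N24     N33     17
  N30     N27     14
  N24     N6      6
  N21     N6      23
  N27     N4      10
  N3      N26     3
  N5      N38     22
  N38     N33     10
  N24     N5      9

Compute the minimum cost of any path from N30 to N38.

30

Running Dijkstra from N30:
N30: 0
N3: 13  (via N30)
N27: 14  (via N30)
N26: 16  (via N3)
N4: 19  (via N3)
N21: 21  (via N30)
N33: 23  (via N3)
N6: 23  (via N3)
N36: 28  (via N26)
N5: 28  (via N26)
N2: 28  (via N4)
N24: 29  (via N6)
N38: 30  (via N6)
Shortest route: N30–N3–N6–N38 = 30.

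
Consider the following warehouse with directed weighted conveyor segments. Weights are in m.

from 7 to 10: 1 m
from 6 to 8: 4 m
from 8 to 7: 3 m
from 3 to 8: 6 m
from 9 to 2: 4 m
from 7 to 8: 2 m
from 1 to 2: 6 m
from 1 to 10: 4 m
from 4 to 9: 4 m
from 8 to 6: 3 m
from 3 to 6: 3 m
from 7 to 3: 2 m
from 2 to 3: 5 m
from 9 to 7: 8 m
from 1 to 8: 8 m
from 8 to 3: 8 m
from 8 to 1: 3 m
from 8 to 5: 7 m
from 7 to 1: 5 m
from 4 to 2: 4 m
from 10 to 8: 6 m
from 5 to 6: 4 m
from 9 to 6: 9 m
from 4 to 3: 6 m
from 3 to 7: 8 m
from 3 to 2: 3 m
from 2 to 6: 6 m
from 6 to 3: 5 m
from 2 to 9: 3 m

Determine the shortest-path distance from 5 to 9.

15 m

Settle nodes by increasing distance from 5:
5: 0
6: 4  (via 5)
8: 8  (via 6)
3: 9  (via 6)
1: 11  (via 8)
7: 11  (via 8)
2: 12  (via 3)
10: 12  (via 7)
9: 15  (via 2)
Shortest route: 5–6–3–2–9 = 15 m.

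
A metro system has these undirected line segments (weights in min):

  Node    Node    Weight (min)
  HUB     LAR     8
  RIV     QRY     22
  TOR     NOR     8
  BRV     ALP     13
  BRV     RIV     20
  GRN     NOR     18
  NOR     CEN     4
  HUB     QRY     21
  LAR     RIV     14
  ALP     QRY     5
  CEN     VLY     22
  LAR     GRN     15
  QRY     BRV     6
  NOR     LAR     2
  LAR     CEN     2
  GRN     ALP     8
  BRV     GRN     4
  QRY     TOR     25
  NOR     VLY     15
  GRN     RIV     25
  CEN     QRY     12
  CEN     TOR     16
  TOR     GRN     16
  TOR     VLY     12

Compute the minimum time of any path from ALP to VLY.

Shortest distances from ALP:
ALP: 0
QRY: 5  (via ALP)
GRN: 8  (via ALP)
BRV: 11  (via QRY)
CEN: 17  (via QRY)
LAR: 19  (via CEN)
NOR: 21  (via CEN)
TOR: 24  (via GRN)
HUB: 26  (via QRY)
RIV: 27  (via QRY)
VLY: 36  (via NOR)
Shortest route: ALP–QRY–CEN–NOR–VLY = 36 min.

36 min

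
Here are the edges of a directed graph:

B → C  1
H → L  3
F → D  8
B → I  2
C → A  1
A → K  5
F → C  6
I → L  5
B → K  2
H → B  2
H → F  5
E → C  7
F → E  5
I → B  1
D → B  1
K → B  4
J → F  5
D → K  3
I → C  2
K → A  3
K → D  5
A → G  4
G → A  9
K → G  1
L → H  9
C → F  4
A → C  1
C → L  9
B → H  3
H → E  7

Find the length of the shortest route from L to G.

Enumerating some paths:
L → H → B → C → A → K → G: 9+2+1+1+5+1 = 19
L → H → B → K → G: 9+2+2+1 = 14
L → H → B → C → A → G: 9+2+1+1+4 = 17
Cheapest is L → H → B → K → G at 14.

14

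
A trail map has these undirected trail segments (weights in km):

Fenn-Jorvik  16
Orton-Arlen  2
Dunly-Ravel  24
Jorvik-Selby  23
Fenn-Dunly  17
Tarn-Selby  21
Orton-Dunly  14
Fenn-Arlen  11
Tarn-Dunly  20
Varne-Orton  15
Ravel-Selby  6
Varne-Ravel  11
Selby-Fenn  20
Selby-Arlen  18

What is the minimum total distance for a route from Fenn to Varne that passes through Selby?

37 km

Best Fenn to Selby: Fenn → Selby costing 20
Best Selby to Varne: Selby → Ravel → Varne costing 17
Total via Selby: 20 + 17 = 37 km.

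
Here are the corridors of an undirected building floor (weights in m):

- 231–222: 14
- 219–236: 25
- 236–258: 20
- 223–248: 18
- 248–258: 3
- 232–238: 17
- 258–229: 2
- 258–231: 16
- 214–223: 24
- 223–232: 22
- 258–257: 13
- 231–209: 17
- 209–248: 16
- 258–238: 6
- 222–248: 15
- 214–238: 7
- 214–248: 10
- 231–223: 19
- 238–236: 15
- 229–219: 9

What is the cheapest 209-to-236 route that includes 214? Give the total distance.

48 m

Shortest 209→214: 209–248–214 = 26
Best 214 to 236: 214–238–236 costing 22
Total via 214: 26 + 22 = 48 m.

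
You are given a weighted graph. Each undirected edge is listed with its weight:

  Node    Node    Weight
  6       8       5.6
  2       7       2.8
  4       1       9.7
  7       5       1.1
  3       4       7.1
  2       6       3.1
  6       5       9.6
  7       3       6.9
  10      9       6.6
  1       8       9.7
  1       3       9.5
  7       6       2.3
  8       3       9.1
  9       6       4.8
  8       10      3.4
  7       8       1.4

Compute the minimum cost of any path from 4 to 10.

18.8

Running Dijkstra from 4:
4: 0
3: 7.1  (via 4)
1: 9.7  (via 4)
7: 14  (via 3)
5: 15.1  (via 7)
8: 15.4  (via 7)
6: 16.3  (via 7)
2: 16.8  (via 7)
10: 18.8  (via 8)
Shortest route: 4 → 3 → 7 → 8 → 10 = 18.8.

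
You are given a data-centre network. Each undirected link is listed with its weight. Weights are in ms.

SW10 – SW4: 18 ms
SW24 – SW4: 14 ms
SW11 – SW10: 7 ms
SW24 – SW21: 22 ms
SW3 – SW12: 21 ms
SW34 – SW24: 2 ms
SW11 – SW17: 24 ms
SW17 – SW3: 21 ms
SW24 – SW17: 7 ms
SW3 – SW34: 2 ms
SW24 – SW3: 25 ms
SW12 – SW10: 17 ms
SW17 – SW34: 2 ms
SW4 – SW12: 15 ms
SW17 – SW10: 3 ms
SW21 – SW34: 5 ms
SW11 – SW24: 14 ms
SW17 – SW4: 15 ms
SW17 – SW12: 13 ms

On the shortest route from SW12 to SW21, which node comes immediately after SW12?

Enumerating some paths:
SW12 - SW17 - SW24 - SW34 - SW21: 13+7+2+5 = 27
SW12 - SW17 - SW34 - SW21: 13+2+5 = 20
Cheapest is SW12 - SW17 - SW34 - SW21 at 20 ms.
So from SW12 the first move is to SW17.

SW17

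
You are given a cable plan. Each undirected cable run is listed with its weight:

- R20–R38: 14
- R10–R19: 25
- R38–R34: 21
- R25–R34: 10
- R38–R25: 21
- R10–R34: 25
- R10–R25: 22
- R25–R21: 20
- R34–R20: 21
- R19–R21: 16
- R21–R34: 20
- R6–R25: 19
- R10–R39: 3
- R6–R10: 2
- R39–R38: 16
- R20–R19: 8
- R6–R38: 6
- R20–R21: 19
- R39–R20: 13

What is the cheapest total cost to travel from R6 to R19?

26

Running Dijkstra from R6:
R6: 0
R10: 2  (via R6)
R39: 5  (via R10)
R38: 6  (via R6)
R20: 18  (via R39)
R25: 19  (via R6)
R19: 26  (via R20)
Shortest route: R6 → R10 → R39 → R20 → R19 = 26.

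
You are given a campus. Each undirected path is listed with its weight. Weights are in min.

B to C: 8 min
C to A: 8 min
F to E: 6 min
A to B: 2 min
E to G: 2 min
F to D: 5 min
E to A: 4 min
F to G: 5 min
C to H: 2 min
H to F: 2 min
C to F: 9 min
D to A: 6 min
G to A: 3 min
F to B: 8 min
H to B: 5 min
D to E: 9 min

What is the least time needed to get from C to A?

Running Dijkstra from C:
C: 0
H: 2  (via C)
F: 4  (via H)
B: 7  (via H)
A: 8  (via C)
Shortest route: C → A = 8 min.

8 min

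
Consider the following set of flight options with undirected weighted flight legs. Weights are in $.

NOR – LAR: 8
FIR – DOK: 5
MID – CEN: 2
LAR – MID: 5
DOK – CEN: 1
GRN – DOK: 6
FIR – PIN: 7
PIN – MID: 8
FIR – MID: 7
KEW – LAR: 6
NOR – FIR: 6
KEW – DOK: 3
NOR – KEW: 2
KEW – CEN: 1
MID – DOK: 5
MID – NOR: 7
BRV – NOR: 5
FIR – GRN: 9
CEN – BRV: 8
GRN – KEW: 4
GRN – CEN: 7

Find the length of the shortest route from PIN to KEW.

Settle nodes by increasing distance from PIN:
PIN: 0
FIR: 7  (via PIN)
MID: 8  (via PIN)
CEN: 10  (via MID)
DOK: 11  (via CEN)
KEW: 11  (via CEN)
Shortest route: PIN–MID–CEN–KEW = $11.

$11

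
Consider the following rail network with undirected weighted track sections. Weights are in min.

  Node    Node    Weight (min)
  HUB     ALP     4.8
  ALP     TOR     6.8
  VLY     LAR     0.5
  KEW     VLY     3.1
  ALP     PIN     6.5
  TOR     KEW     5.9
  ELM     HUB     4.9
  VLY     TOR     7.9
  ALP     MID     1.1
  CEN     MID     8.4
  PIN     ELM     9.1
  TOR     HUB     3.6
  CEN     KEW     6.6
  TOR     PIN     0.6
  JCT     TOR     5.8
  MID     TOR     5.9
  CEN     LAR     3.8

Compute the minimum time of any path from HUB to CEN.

14.3 min

Settle nodes by increasing distance from HUB:
HUB: 0
TOR: 3.6  (via HUB)
PIN: 4.2  (via TOR)
ALP: 4.8  (via HUB)
ELM: 4.9  (via HUB)
MID: 5.9  (via ALP)
JCT: 9.4  (via TOR)
KEW: 9.5  (via TOR)
VLY: 11.5  (via TOR)
LAR: 12  (via VLY)
CEN: 14.3  (via MID)
Shortest route: HUB–ALP–MID–CEN = 14.3 min.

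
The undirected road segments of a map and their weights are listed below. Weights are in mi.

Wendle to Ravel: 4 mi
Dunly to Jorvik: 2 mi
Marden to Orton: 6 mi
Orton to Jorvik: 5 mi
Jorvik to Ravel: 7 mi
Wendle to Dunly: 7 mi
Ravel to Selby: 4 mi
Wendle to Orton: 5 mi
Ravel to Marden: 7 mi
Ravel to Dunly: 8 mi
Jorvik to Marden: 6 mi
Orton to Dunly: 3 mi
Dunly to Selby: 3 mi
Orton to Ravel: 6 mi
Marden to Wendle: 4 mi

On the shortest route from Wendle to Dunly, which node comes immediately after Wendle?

Dunly

Enumerating some paths:
Wendle → Ravel → Dunly: 4+8 = 12
Wendle → Ravel → Selby → Dunly: 4+4+3 = 11
Wendle → Dunly: 7 = 7
Wendle → Orton → Dunly: 5+3 = 8
Cheapest is Wendle → Dunly at 7 mi.
So from Wendle the first move is to Dunly.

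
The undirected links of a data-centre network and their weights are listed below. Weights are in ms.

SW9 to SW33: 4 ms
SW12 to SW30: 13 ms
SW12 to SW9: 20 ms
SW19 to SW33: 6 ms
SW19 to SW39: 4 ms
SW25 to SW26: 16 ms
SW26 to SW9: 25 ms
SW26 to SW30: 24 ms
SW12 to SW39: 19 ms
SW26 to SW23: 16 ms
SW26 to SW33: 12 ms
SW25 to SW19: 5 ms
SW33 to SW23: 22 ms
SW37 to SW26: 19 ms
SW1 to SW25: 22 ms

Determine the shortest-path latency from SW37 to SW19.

37 ms

Candidate routes:
SW37 - SW26 - SW33 - SW19: 19+12+6 = 37
SW37 - SW26 - SW23 - SW33 - SW19: 19+16+22+6 = 63
SW37 - SW26 - SW25 - SW19: 19+16+5 = 40
SW37 - SW26 - SW9 - SW33 - SW19: 19+25+4+6 = 54
The minimum is 37 ms via SW37 - SW26 - SW33 - SW19.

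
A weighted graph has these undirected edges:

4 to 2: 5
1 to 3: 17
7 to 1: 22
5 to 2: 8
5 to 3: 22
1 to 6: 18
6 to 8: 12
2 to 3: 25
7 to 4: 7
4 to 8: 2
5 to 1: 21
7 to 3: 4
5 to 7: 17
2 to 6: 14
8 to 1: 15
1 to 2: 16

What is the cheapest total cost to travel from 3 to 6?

25

Candidate routes:
3–7–4–2–6: 4+7+5+14 = 30
3–2–6: 25+14 = 39
3–7–4–8–6: 4+7+2+12 = 25
3–1–6: 17+18 = 35
The minimum is 25 via 3–7–4–8–6.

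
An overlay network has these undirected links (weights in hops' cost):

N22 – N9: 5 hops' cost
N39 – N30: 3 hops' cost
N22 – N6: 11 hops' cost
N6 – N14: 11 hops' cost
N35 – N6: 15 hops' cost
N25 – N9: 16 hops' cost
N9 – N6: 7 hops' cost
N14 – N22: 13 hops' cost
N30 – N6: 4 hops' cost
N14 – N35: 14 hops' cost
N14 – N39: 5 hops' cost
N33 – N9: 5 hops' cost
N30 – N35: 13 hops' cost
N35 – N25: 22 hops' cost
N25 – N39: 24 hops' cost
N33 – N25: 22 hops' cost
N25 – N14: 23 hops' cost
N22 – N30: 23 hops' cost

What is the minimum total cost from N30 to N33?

16 hops' cost

Shortest distances from N30:
N30: 0
N39: 3  (via N30)
N6: 4  (via N30)
N14: 8  (via N39)
N9: 11  (via N6)
N35: 13  (via N30)
N22: 15  (via N6)
N33: 16  (via N9)
Shortest route: N30 → N6 → N9 → N33 = 16 hops' cost.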